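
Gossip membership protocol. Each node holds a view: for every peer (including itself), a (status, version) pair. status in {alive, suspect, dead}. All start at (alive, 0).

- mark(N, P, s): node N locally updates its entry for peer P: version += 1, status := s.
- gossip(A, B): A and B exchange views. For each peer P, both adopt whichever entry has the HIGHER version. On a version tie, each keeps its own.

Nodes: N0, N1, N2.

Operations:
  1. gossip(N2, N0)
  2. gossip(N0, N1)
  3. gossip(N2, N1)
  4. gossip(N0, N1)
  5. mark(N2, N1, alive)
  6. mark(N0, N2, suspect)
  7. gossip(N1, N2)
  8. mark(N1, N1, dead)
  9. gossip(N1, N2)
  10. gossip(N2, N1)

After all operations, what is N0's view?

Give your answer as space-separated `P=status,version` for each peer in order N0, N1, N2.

Answer: N0=alive,0 N1=alive,0 N2=suspect,1

Derivation:
Op 1: gossip N2<->N0 -> N2.N0=(alive,v0) N2.N1=(alive,v0) N2.N2=(alive,v0) | N0.N0=(alive,v0) N0.N1=(alive,v0) N0.N2=(alive,v0)
Op 2: gossip N0<->N1 -> N0.N0=(alive,v0) N0.N1=(alive,v0) N0.N2=(alive,v0) | N1.N0=(alive,v0) N1.N1=(alive,v0) N1.N2=(alive,v0)
Op 3: gossip N2<->N1 -> N2.N0=(alive,v0) N2.N1=(alive,v0) N2.N2=(alive,v0) | N1.N0=(alive,v0) N1.N1=(alive,v0) N1.N2=(alive,v0)
Op 4: gossip N0<->N1 -> N0.N0=(alive,v0) N0.N1=(alive,v0) N0.N2=(alive,v0) | N1.N0=(alive,v0) N1.N1=(alive,v0) N1.N2=(alive,v0)
Op 5: N2 marks N1=alive -> (alive,v1)
Op 6: N0 marks N2=suspect -> (suspect,v1)
Op 7: gossip N1<->N2 -> N1.N0=(alive,v0) N1.N1=(alive,v1) N1.N2=(alive,v0) | N2.N0=(alive,v0) N2.N1=(alive,v1) N2.N2=(alive,v0)
Op 8: N1 marks N1=dead -> (dead,v2)
Op 9: gossip N1<->N2 -> N1.N0=(alive,v0) N1.N1=(dead,v2) N1.N2=(alive,v0) | N2.N0=(alive,v0) N2.N1=(dead,v2) N2.N2=(alive,v0)
Op 10: gossip N2<->N1 -> N2.N0=(alive,v0) N2.N1=(dead,v2) N2.N2=(alive,v0) | N1.N0=(alive,v0) N1.N1=(dead,v2) N1.N2=(alive,v0)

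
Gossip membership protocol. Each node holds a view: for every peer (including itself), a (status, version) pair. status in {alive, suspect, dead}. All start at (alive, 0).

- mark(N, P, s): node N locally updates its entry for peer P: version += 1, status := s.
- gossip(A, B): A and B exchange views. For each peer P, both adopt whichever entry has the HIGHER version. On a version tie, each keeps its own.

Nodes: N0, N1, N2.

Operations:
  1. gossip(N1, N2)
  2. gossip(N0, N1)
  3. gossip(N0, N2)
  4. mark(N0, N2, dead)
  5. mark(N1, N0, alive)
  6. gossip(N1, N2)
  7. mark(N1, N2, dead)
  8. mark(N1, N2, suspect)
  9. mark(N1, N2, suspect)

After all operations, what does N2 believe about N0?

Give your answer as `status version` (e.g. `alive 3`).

Op 1: gossip N1<->N2 -> N1.N0=(alive,v0) N1.N1=(alive,v0) N1.N2=(alive,v0) | N2.N0=(alive,v0) N2.N1=(alive,v0) N2.N2=(alive,v0)
Op 2: gossip N0<->N1 -> N0.N0=(alive,v0) N0.N1=(alive,v0) N0.N2=(alive,v0) | N1.N0=(alive,v0) N1.N1=(alive,v0) N1.N2=(alive,v0)
Op 3: gossip N0<->N2 -> N0.N0=(alive,v0) N0.N1=(alive,v0) N0.N2=(alive,v0) | N2.N0=(alive,v0) N2.N1=(alive,v0) N2.N2=(alive,v0)
Op 4: N0 marks N2=dead -> (dead,v1)
Op 5: N1 marks N0=alive -> (alive,v1)
Op 6: gossip N1<->N2 -> N1.N0=(alive,v1) N1.N1=(alive,v0) N1.N2=(alive,v0) | N2.N0=(alive,v1) N2.N1=(alive,v0) N2.N2=(alive,v0)
Op 7: N1 marks N2=dead -> (dead,v1)
Op 8: N1 marks N2=suspect -> (suspect,v2)
Op 9: N1 marks N2=suspect -> (suspect,v3)

Answer: alive 1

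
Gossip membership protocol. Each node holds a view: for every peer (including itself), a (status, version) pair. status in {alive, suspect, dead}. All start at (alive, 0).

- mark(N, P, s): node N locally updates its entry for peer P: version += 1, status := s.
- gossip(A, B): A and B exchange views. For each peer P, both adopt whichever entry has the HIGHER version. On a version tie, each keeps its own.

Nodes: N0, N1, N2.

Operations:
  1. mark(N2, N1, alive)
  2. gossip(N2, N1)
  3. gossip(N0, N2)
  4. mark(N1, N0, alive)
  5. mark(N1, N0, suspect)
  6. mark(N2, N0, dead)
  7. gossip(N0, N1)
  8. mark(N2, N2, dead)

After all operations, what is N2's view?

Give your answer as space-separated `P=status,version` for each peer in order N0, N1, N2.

Answer: N0=dead,1 N1=alive,1 N2=dead,1

Derivation:
Op 1: N2 marks N1=alive -> (alive,v1)
Op 2: gossip N2<->N1 -> N2.N0=(alive,v0) N2.N1=(alive,v1) N2.N2=(alive,v0) | N1.N0=(alive,v0) N1.N1=(alive,v1) N1.N2=(alive,v0)
Op 3: gossip N0<->N2 -> N0.N0=(alive,v0) N0.N1=(alive,v1) N0.N2=(alive,v0) | N2.N0=(alive,v0) N2.N1=(alive,v1) N2.N2=(alive,v0)
Op 4: N1 marks N0=alive -> (alive,v1)
Op 5: N1 marks N0=suspect -> (suspect,v2)
Op 6: N2 marks N0=dead -> (dead,v1)
Op 7: gossip N0<->N1 -> N0.N0=(suspect,v2) N0.N1=(alive,v1) N0.N2=(alive,v0) | N1.N0=(suspect,v2) N1.N1=(alive,v1) N1.N2=(alive,v0)
Op 8: N2 marks N2=dead -> (dead,v1)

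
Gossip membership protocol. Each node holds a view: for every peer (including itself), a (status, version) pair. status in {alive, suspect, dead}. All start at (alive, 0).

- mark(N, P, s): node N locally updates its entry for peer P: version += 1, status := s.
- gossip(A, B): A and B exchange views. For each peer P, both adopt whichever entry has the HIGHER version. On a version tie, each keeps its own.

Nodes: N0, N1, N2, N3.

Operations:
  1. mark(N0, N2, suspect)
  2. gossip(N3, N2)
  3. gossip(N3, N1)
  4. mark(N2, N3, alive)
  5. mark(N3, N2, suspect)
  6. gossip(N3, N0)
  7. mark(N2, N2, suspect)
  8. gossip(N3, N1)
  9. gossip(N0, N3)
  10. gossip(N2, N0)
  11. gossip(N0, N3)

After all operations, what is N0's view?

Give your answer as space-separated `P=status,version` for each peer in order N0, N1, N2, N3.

Op 1: N0 marks N2=suspect -> (suspect,v1)
Op 2: gossip N3<->N2 -> N3.N0=(alive,v0) N3.N1=(alive,v0) N3.N2=(alive,v0) N3.N3=(alive,v0) | N2.N0=(alive,v0) N2.N1=(alive,v0) N2.N2=(alive,v0) N2.N3=(alive,v0)
Op 3: gossip N3<->N1 -> N3.N0=(alive,v0) N3.N1=(alive,v0) N3.N2=(alive,v0) N3.N3=(alive,v0) | N1.N0=(alive,v0) N1.N1=(alive,v0) N1.N2=(alive,v0) N1.N3=(alive,v0)
Op 4: N2 marks N3=alive -> (alive,v1)
Op 5: N3 marks N2=suspect -> (suspect,v1)
Op 6: gossip N3<->N0 -> N3.N0=(alive,v0) N3.N1=(alive,v0) N3.N2=(suspect,v1) N3.N3=(alive,v0) | N0.N0=(alive,v0) N0.N1=(alive,v0) N0.N2=(suspect,v1) N0.N3=(alive,v0)
Op 7: N2 marks N2=suspect -> (suspect,v1)
Op 8: gossip N3<->N1 -> N3.N0=(alive,v0) N3.N1=(alive,v0) N3.N2=(suspect,v1) N3.N3=(alive,v0) | N1.N0=(alive,v0) N1.N1=(alive,v0) N1.N2=(suspect,v1) N1.N3=(alive,v0)
Op 9: gossip N0<->N3 -> N0.N0=(alive,v0) N0.N1=(alive,v0) N0.N2=(suspect,v1) N0.N3=(alive,v0) | N3.N0=(alive,v0) N3.N1=(alive,v0) N3.N2=(suspect,v1) N3.N3=(alive,v0)
Op 10: gossip N2<->N0 -> N2.N0=(alive,v0) N2.N1=(alive,v0) N2.N2=(suspect,v1) N2.N3=(alive,v1) | N0.N0=(alive,v0) N0.N1=(alive,v0) N0.N2=(suspect,v1) N0.N3=(alive,v1)
Op 11: gossip N0<->N3 -> N0.N0=(alive,v0) N0.N1=(alive,v0) N0.N2=(suspect,v1) N0.N3=(alive,v1) | N3.N0=(alive,v0) N3.N1=(alive,v0) N3.N2=(suspect,v1) N3.N3=(alive,v1)

Answer: N0=alive,0 N1=alive,0 N2=suspect,1 N3=alive,1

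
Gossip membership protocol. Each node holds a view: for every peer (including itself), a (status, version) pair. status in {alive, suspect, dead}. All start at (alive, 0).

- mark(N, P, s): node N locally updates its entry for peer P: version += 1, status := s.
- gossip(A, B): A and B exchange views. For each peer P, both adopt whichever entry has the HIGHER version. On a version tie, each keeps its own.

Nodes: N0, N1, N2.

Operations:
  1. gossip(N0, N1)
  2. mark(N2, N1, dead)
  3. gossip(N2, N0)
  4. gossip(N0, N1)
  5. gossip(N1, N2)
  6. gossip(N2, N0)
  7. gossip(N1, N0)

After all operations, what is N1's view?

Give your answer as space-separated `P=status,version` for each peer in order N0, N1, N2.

Op 1: gossip N0<->N1 -> N0.N0=(alive,v0) N0.N1=(alive,v0) N0.N2=(alive,v0) | N1.N0=(alive,v0) N1.N1=(alive,v0) N1.N2=(alive,v0)
Op 2: N2 marks N1=dead -> (dead,v1)
Op 3: gossip N2<->N0 -> N2.N0=(alive,v0) N2.N1=(dead,v1) N2.N2=(alive,v0) | N0.N0=(alive,v0) N0.N1=(dead,v1) N0.N2=(alive,v0)
Op 4: gossip N0<->N1 -> N0.N0=(alive,v0) N0.N1=(dead,v1) N0.N2=(alive,v0) | N1.N0=(alive,v0) N1.N1=(dead,v1) N1.N2=(alive,v0)
Op 5: gossip N1<->N2 -> N1.N0=(alive,v0) N1.N1=(dead,v1) N1.N2=(alive,v0) | N2.N0=(alive,v0) N2.N1=(dead,v1) N2.N2=(alive,v0)
Op 6: gossip N2<->N0 -> N2.N0=(alive,v0) N2.N1=(dead,v1) N2.N2=(alive,v0) | N0.N0=(alive,v0) N0.N1=(dead,v1) N0.N2=(alive,v0)
Op 7: gossip N1<->N0 -> N1.N0=(alive,v0) N1.N1=(dead,v1) N1.N2=(alive,v0) | N0.N0=(alive,v0) N0.N1=(dead,v1) N0.N2=(alive,v0)

Answer: N0=alive,0 N1=dead,1 N2=alive,0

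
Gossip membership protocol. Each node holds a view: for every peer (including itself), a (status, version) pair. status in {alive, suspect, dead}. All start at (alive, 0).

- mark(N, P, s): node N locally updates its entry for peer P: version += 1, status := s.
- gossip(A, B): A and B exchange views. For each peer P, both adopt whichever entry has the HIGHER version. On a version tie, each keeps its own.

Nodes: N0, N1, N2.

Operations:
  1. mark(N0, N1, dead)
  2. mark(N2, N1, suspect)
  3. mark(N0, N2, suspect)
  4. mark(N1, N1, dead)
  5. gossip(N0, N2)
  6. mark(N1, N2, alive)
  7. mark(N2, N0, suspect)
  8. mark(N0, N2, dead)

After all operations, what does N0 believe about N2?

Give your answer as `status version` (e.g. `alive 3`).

Op 1: N0 marks N1=dead -> (dead,v1)
Op 2: N2 marks N1=suspect -> (suspect,v1)
Op 3: N0 marks N2=suspect -> (suspect,v1)
Op 4: N1 marks N1=dead -> (dead,v1)
Op 5: gossip N0<->N2 -> N0.N0=(alive,v0) N0.N1=(dead,v1) N0.N2=(suspect,v1) | N2.N0=(alive,v0) N2.N1=(suspect,v1) N2.N2=(suspect,v1)
Op 6: N1 marks N2=alive -> (alive,v1)
Op 7: N2 marks N0=suspect -> (suspect,v1)
Op 8: N0 marks N2=dead -> (dead,v2)

Answer: dead 2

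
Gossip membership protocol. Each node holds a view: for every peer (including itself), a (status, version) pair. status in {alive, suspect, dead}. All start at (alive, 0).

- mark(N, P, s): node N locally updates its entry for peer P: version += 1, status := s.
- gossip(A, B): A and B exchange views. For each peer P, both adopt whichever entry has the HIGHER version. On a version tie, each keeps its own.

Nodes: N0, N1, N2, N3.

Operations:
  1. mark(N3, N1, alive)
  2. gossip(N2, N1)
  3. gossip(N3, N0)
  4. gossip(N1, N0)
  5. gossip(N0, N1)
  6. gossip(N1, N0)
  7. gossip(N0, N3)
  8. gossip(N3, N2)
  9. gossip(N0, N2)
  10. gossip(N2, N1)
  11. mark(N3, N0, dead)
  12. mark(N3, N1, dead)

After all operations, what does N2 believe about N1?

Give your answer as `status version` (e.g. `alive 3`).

Answer: alive 1

Derivation:
Op 1: N3 marks N1=alive -> (alive,v1)
Op 2: gossip N2<->N1 -> N2.N0=(alive,v0) N2.N1=(alive,v0) N2.N2=(alive,v0) N2.N3=(alive,v0) | N1.N0=(alive,v0) N1.N1=(alive,v0) N1.N2=(alive,v0) N1.N3=(alive,v0)
Op 3: gossip N3<->N0 -> N3.N0=(alive,v0) N3.N1=(alive,v1) N3.N2=(alive,v0) N3.N3=(alive,v0) | N0.N0=(alive,v0) N0.N1=(alive,v1) N0.N2=(alive,v0) N0.N3=(alive,v0)
Op 4: gossip N1<->N0 -> N1.N0=(alive,v0) N1.N1=(alive,v1) N1.N2=(alive,v0) N1.N3=(alive,v0) | N0.N0=(alive,v0) N0.N1=(alive,v1) N0.N2=(alive,v0) N0.N3=(alive,v0)
Op 5: gossip N0<->N1 -> N0.N0=(alive,v0) N0.N1=(alive,v1) N0.N2=(alive,v0) N0.N3=(alive,v0) | N1.N0=(alive,v0) N1.N1=(alive,v1) N1.N2=(alive,v0) N1.N3=(alive,v0)
Op 6: gossip N1<->N0 -> N1.N0=(alive,v0) N1.N1=(alive,v1) N1.N2=(alive,v0) N1.N3=(alive,v0) | N0.N0=(alive,v0) N0.N1=(alive,v1) N0.N2=(alive,v0) N0.N3=(alive,v0)
Op 7: gossip N0<->N3 -> N0.N0=(alive,v0) N0.N1=(alive,v1) N0.N2=(alive,v0) N0.N3=(alive,v0) | N3.N0=(alive,v0) N3.N1=(alive,v1) N3.N2=(alive,v0) N3.N3=(alive,v0)
Op 8: gossip N3<->N2 -> N3.N0=(alive,v0) N3.N1=(alive,v1) N3.N2=(alive,v0) N3.N3=(alive,v0) | N2.N0=(alive,v0) N2.N1=(alive,v1) N2.N2=(alive,v0) N2.N3=(alive,v0)
Op 9: gossip N0<->N2 -> N0.N0=(alive,v0) N0.N1=(alive,v1) N0.N2=(alive,v0) N0.N3=(alive,v0) | N2.N0=(alive,v0) N2.N1=(alive,v1) N2.N2=(alive,v0) N2.N3=(alive,v0)
Op 10: gossip N2<->N1 -> N2.N0=(alive,v0) N2.N1=(alive,v1) N2.N2=(alive,v0) N2.N3=(alive,v0) | N1.N0=(alive,v0) N1.N1=(alive,v1) N1.N2=(alive,v0) N1.N3=(alive,v0)
Op 11: N3 marks N0=dead -> (dead,v1)
Op 12: N3 marks N1=dead -> (dead,v2)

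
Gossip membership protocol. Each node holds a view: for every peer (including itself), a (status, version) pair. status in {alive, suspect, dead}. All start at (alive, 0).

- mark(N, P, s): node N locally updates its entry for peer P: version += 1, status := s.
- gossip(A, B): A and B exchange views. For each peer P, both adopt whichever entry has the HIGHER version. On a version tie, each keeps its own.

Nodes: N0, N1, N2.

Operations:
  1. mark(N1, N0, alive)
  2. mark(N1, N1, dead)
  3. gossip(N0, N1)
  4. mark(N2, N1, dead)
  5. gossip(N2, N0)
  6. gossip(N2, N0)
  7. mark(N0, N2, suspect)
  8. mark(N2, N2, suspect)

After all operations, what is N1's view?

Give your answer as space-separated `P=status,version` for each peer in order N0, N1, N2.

Answer: N0=alive,1 N1=dead,1 N2=alive,0

Derivation:
Op 1: N1 marks N0=alive -> (alive,v1)
Op 2: N1 marks N1=dead -> (dead,v1)
Op 3: gossip N0<->N1 -> N0.N0=(alive,v1) N0.N1=(dead,v1) N0.N2=(alive,v0) | N1.N0=(alive,v1) N1.N1=(dead,v1) N1.N2=(alive,v0)
Op 4: N2 marks N1=dead -> (dead,v1)
Op 5: gossip N2<->N0 -> N2.N0=(alive,v1) N2.N1=(dead,v1) N2.N2=(alive,v0) | N0.N0=(alive,v1) N0.N1=(dead,v1) N0.N2=(alive,v0)
Op 6: gossip N2<->N0 -> N2.N0=(alive,v1) N2.N1=(dead,v1) N2.N2=(alive,v0) | N0.N0=(alive,v1) N0.N1=(dead,v1) N0.N2=(alive,v0)
Op 7: N0 marks N2=suspect -> (suspect,v1)
Op 8: N2 marks N2=suspect -> (suspect,v1)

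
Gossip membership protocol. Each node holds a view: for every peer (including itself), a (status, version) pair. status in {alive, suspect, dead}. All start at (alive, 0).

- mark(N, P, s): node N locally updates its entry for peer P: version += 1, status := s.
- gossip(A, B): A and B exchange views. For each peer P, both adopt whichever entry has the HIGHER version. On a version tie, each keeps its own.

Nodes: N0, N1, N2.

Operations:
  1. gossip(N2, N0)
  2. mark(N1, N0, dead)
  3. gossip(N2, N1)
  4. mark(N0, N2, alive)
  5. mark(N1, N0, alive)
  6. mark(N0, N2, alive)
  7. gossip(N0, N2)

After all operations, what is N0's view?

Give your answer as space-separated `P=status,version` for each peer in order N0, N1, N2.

Op 1: gossip N2<->N0 -> N2.N0=(alive,v0) N2.N1=(alive,v0) N2.N2=(alive,v0) | N0.N0=(alive,v0) N0.N1=(alive,v0) N0.N2=(alive,v0)
Op 2: N1 marks N0=dead -> (dead,v1)
Op 3: gossip N2<->N1 -> N2.N0=(dead,v1) N2.N1=(alive,v0) N2.N2=(alive,v0) | N1.N0=(dead,v1) N1.N1=(alive,v0) N1.N2=(alive,v0)
Op 4: N0 marks N2=alive -> (alive,v1)
Op 5: N1 marks N0=alive -> (alive,v2)
Op 6: N0 marks N2=alive -> (alive,v2)
Op 7: gossip N0<->N2 -> N0.N0=(dead,v1) N0.N1=(alive,v0) N0.N2=(alive,v2) | N2.N0=(dead,v1) N2.N1=(alive,v0) N2.N2=(alive,v2)

Answer: N0=dead,1 N1=alive,0 N2=alive,2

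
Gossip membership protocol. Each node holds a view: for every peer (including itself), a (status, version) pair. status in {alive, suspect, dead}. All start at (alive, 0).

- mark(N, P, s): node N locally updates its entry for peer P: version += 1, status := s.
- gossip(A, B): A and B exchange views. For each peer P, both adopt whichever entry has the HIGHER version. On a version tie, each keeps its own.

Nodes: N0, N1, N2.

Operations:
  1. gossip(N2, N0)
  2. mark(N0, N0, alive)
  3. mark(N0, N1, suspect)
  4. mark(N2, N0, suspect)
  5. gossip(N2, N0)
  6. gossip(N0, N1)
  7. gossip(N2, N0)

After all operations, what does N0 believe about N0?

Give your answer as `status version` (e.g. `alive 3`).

Op 1: gossip N2<->N0 -> N2.N0=(alive,v0) N2.N1=(alive,v0) N2.N2=(alive,v0) | N0.N0=(alive,v0) N0.N1=(alive,v0) N0.N2=(alive,v0)
Op 2: N0 marks N0=alive -> (alive,v1)
Op 3: N0 marks N1=suspect -> (suspect,v1)
Op 4: N2 marks N0=suspect -> (suspect,v1)
Op 5: gossip N2<->N0 -> N2.N0=(suspect,v1) N2.N1=(suspect,v1) N2.N2=(alive,v0) | N0.N0=(alive,v1) N0.N1=(suspect,v1) N0.N2=(alive,v0)
Op 6: gossip N0<->N1 -> N0.N0=(alive,v1) N0.N1=(suspect,v1) N0.N2=(alive,v0) | N1.N0=(alive,v1) N1.N1=(suspect,v1) N1.N2=(alive,v0)
Op 7: gossip N2<->N0 -> N2.N0=(suspect,v1) N2.N1=(suspect,v1) N2.N2=(alive,v0) | N0.N0=(alive,v1) N0.N1=(suspect,v1) N0.N2=(alive,v0)

Answer: alive 1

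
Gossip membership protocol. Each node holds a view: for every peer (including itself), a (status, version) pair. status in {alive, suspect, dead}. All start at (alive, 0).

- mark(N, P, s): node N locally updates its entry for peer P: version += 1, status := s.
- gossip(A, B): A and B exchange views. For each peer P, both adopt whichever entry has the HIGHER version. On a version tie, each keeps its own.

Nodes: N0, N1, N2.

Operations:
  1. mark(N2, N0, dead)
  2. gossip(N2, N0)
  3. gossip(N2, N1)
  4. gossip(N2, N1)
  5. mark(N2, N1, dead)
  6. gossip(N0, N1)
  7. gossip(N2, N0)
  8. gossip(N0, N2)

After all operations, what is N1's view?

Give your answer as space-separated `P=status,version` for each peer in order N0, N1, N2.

Op 1: N2 marks N0=dead -> (dead,v1)
Op 2: gossip N2<->N0 -> N2.N0=(dead,v1) N2.N1=(alive,v0) N2.N2=(alive,v0) | N0.N0=(dead,v1) N0.N1=(alive,v0) N0.N2=(alive,v0)
Op 3: gossip N2<->N1 -> N2.N0=(dead,v1) N2.N1=(alive,v0) N2.N2=(alive,v0) | N1.N0=(dead,v1) N1.N1=(alive,v0) N1.N2=(alive,v0)
Op 4: gossip N2<->N1 -> N2.N0=(dead,v1) N2.N1=(alive,v0) N2.N2=(alive,v0) | N1.N0=(dead,v1) N1.N1=(alive,v0) N1.N2=(alive,v0)
Op 5: N2 marks N1=dead -> (dead,v1)
Op 6: gossip N0<->N1 -> N0.N0=(dead,v1) N0.N1=(alive,v0) N0.N2=(alive,v0) | N1.N0=(dead,v1) N1.N1=(alive,v0) N1.N2=(alive,v0)
Op 7: gossip N2<->N0 -> N2.N0=(dead,v1) N2.N1=(dead,v1) N2.N2=(alive,v0) | N0.N0=(dead,v1) N0.N1=(dead,v1) N0.N2=(alive,v0)
Op 8: gossip N0<->N2 -> N0.N0=(dead,v1) N0.N1=(dead,v1) N0.N2=(alive,v0) | N2.N0=(dead,v1) N2.N1=(dead,v1) N2.N2=(alive,v0)

Answer: N0=dead,1 N1=alive,0 N2=alive,0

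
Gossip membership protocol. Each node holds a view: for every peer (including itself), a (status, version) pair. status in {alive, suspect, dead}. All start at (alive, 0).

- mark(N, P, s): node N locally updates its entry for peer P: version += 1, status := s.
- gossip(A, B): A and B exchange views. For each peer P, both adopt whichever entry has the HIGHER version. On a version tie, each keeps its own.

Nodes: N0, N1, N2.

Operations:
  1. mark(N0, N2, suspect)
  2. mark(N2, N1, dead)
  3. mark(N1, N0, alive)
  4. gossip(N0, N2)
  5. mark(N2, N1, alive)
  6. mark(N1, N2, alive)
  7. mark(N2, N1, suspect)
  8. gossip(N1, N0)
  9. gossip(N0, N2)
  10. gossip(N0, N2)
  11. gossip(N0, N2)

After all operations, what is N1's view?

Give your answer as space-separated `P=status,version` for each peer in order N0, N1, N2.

Answer: N0=alive,1 N1=dead,1 N2=alive,1

Derivation:
Op 1: N0 marks N2=suspect -> (suspect,v1)
Op 2: N2 marks N1=dead -> (dead,v1)
Op 3: N1 marks N0=alive -> (alive,v1)
Op 4: gossip N0<->N2 -> N0.N0=(alive,v0) N0.N1=(dead,v1) N0.N2=(suspect,v1) | N2.N0=(alive,v0) N2.N1=(dead,v1) N2.N2=(suspect,v1)
Op 5: N2 marks N1=alive -> (alive,v2)
Op 6: N1 marks N2=alive -> (alive,v1)
Op 7: N2 marks N1=suspect -> (suspect,v3)
Op 8: gossip N1<->N0 -> N1.N0=(alive,v1) N1.N1=(dead,v1) N1.N2=(alive,v1) | N0.N0=(alive,v1) N0.N1=(dead,v1) N0.N2=(suspect,v1)
Op 9: gossip N0<->N2 -> N0.N0=(alive,v1) N0.N1=(suspect,v3) N0.N2=(suspect,v1) | N2.N0=(alive,v1) N2.N1=(suspect,v3) N2.N2=(suspect,v1)
Op 10: gossip N0<->N2 -> N0.N0=(alive,v1) N0.N1=(suspect,v3) N0.N2=(suspect,v1) | N2.N0=(alive,v1) N2.N1=(suspect,v3) N2.N2=(suspect,v1)
Op 11: gossip N0<->N2 -> N0.N0=(alive,v1) N0.N1=(suspect,v3) N0.N2=(suspect,v1) | N2.N0=(alive,v1) N2.N1=(suspect,v3) N2.N2=(suspect,v1)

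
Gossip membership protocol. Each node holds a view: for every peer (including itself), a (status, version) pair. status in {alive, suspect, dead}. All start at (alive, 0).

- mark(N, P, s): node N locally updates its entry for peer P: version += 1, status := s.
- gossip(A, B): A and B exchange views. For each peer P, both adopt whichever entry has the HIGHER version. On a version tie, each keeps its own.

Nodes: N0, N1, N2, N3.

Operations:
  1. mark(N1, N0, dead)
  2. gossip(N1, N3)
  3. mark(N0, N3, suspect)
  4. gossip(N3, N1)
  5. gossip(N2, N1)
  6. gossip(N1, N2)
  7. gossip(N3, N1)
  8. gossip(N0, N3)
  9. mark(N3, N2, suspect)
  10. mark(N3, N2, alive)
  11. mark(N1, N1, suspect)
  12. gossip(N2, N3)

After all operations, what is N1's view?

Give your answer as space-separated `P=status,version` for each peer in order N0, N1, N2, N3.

Op 1: N1 marks N0=dead -> (dead,v1)
Op 2: gossip N1<->N3 -> N1.N0=(dead,v1) N1.N1=(alive,v0) N1.N2=(alive,v0) N1.N3=(alive,v0) | N3.N0=(dead,v1) N3.N1=(alive,v0) N3.N2=(alive,v0) N3.N3=(alive,v0)
Op 3: N0 marks N3=suspect -> (suspect,v1)
Op 4: gossip N3<->N1 -> N3.N0=(dead,v1) N3.N1=(alive,v0) N3.N2=(alive,v0) N3.N3=(alive,v0) | N1.N0=(dead,v1) N1.N1=(alive,v0) N1.N2=(alive,v0) N1.N3=(alive,v0)
Op 5: gossip N2<->N1 -> N2.N0=(dead,v1) N2.N1=(alive,v0) N2.N2=(alive,v0) N2.N3=(alive,v0) | N1.N0=(dead,v1) N1.N1=(alive,v0) N1.N2=(alive,v0) N1.N3=(alive,v0)
Op 6: gossip N1<->N2 -> N1.N0=(dead,v1) N1.N1=(alive,v0) N1.N2=(alive,v0) N1.N3=(alive,v0) | N2.N0=(dead,v1) N2.N1=(alive,v0) N2.N2=(alive,v0) N2.N3=(alive,v0)
Op 7: gossip N3<->N1 -> N3.N0=(dead,v1) N3.N1=(alive,v0) N3.N2=(alive,v0) N3.N3=(alive,v0) | N1.N0=(dead,v1) N1.N1=(alive,v0) N1.N2=(alive,v0) N1.N3=(alive,v0)
Op 8: gossip N0<->N3 -> N0.N0=(dead,v1) N0.N1=(alive,v0) N0.N2=(alive,v0) N0.N3=(suspect,v1) | N3.N0=(dead,v1) N3.N1=(alive,v0) N3.N2=(alive,v0) N3.N3=(suspect,v1)
Op 9: N3 marks N2=suspect -> (suspect,v1)
Op 10: N3 marks N2=alive -> (alive,v2)
Op 11: N1 marks N1=suspect -> (suspect,v1)
Op 12: gossip N2<->N3 -> N2.N0=(dead,v1) N2.N1=(alive,v0) N2.N2=(alive,v2) N2.N3=(suspect,v1) | N3.N0=(dead,v1) N3.N1=(alive,v0) N3.N2=(alive,v2) N3.N3=(suspect,v1)

Answer: N0=dead,1 N1=suspect,1 N2=alive,0 N3=alive,0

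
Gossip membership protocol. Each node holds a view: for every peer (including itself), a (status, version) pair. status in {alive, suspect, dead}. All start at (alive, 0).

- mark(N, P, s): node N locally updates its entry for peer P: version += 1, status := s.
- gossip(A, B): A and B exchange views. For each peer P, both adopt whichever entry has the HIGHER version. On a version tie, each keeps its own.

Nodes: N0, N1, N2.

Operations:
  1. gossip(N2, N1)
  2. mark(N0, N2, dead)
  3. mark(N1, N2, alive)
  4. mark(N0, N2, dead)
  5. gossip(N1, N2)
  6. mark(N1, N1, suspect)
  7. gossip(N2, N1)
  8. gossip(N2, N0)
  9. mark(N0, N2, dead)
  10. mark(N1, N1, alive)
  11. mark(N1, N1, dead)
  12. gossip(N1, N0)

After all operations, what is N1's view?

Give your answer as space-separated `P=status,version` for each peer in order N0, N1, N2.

Op 1: gossip N2<->N1 -> N2.N0=(alive,v0) N2.N1=(alive,v0) N2.N2=(alive,v0) | N1.N0=(alive,v0) N1.N1=(alive,v0) N1.N2=(alive,v0)
Op 2: N0 marks N2=dead -> (dead,v1)
Op 3: N1 marks N2=alive -> (alive,v1)
Op 4: N0 marks N2=dead -> (dead,v2)
Op 5: gossip N1<->N2 -> N1.N0=(alive,v0) N1.N1=(alive,v0) N1.N2=(alive,v1) | N2.N0=(alive,v0) N2.N1=(alive,v0) N2.N2=(alive,v1)
Op 6: N1 marks N1=suspect -> (suspect,v1)
Op 7: gossip N2<->N1 -> N2.N0=(alive,v0) N2.N1=(suspect,v1) N2.N2=(alive,v1) | N1.N0=(alive,v0) N1.N1=(suspect,v1) N1.N2=(alive,v1)
Op 8: gossip N2<->N0 -> N2.N0=(alive,v0) N2.N1=(suspect,v1) N2.N2=(dead,v2) | N0.N0=(alive,v0) N0.N1=(suspect,v1) N0.N2=(dead,v2)
Op 9: N0 marks N2=dead -> (dead,v3)
Op 10: N1 marks N1=alive -> (alive,v2)
Op 11: N1 marks N1=dead -> (dead,v3)
Op 12: gossip N1<->N0 -> N1.N0=(alive,v0) N1.N1=(dead,v3) N1.N2=(dead,v3) | N0.N0=(alive,v0) N0.N1=(dead,v3) N0.N2=(dead,v3)

Answer: N0=alive,0 N1=dead,3 N2=dead,3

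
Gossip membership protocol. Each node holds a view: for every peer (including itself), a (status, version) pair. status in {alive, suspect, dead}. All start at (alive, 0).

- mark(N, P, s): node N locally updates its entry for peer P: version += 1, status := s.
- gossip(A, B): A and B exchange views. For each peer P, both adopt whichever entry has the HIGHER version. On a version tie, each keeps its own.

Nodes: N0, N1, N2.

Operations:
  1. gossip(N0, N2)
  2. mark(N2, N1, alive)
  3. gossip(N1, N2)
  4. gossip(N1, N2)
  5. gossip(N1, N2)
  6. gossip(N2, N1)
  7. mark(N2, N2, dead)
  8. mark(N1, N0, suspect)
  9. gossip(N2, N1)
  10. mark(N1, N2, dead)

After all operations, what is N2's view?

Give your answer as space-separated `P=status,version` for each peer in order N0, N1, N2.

Answer: N0=suspect,1 N1=alive,1 N2=dead,1

Derivation:
Op 1: gossip N0<->N2 -> N0.N0=(alive,v0) N0.N1=(alive,v0) N0.N2=(alive,v0) | N2.N0=(alive,v0) N2.N1=(alive,v0) N2.N2=(alive,v0)
Op 2: N2 marks N1=alive -> (alive,v1)
Op 3: gossip N1<->N2 -> N1.N0=(alive,v0) N1.N1=(alive,v1) N1.N2=(alive,v0) | N2.N0=(alive,v0) N2.N1=(alive,v1) N2.N2=(alive,v0)
Op 4: gossip N1<->N2 -> N1.N0=(alive,v0) N1.N1=(alive,v1) N1.N2=(alive,v0) | N2.N0=(alive,v0) N2.N1=(alive,v1) N2.N2=(alive,v0)
Op 5: gossip N1<->N2 -> N1.N0=(alive,v0) N1.N1=(alive,v1) N1.N2=(alive,v0) | N2.N0=(alive,v0) N2.N1=(alive,v1) N2.N2=(alive,v0)
Op 6: gossip N2<->N1 -> N2.N0=(alive,v0) N2.N1=(alive,v1) N2.N2=(alive,v0) | N1.N0=(alive,v0) N1.N1=(alive,v1) N1.N2=(alive,v0)
Op 7: N2 marks N2=dead -> (dead,v1)
Op 8: N1 marks N0=suspect -> (suspect,v1)
Op 9: gossip N2<->N1 -> N2.N0=(suspect,v1) N2.N1=(alive,v1) N2.N2=(dead,v1) | N1.N0=(suspect,v1) N1.N1=(alive,v1) N1.N2=(dead,v1)
Op 10: N1 marks N2=dead -> (dead,v2)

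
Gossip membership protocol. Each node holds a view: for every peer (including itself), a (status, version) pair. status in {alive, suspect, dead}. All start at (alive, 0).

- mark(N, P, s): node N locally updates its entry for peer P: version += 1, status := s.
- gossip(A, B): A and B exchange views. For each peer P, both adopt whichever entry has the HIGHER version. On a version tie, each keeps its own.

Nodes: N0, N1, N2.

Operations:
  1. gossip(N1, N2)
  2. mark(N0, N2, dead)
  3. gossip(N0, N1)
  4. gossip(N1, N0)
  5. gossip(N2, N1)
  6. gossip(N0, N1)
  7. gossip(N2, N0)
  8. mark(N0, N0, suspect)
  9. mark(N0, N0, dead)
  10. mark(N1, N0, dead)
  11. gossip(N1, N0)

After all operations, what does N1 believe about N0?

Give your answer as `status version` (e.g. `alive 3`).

Answer: dead 2

Derivation:
Op 1: gossip N1<->N2 -> N1.N0=(alive,v0) N1.N1=(alive,v0) N1.N2=(alive,v0) | N2.N0=(alive,v0) N2.N1=(alive,v0) N2.N2=(alive,v0)
Op 2: N0 marks N2=dead -> (dead,v1)
Op 3: gossip N0<->N1 -> N0.N0=(alive,v0) N0.N1=(alive,v0) N0.N2=(dead,v1) | N1.N0=(alive,v0) N1.N1=(alive,v0) N1.N2=(dead,v1)
Op 4: gossip N1<->N0 -> N1.N0=(alive,v0) N1.N1=(alive,v0) N1.N2=(dead,v1) | N0.N0=(alive,v0) N0.N1=(alive,v0) N0.N2=(dead,v1)
Op 5: gossip N2<->N1 -> N2.N0=(alive,v0) N2.N1=(alive,v0) N2.N2=(dead,v1) | N1.N0=(alive,v0) N1.N1=(alive,v0) N1.N2=(dead,v1)
Op 6: gossip N0<->N1 -> N0.N0=(alive,v0) N0.N1=(alive,v0) N0.N2=(dead,v1) | N1.N0=(alive,v0) N1.N1=(alive,v0) N1.N2=(dead,v1)
Op 7: gossip N2<->N0 -> N2.N0=(alive,v0) N2.N1=(alive,v0) N2.N2=(dead,v1) | N0.N0=(alive,v0) N0.N1=(alive,v0) N0.N2=(dead,v1)
Op 8: N0 marks N0=suspect -> (suspect,v1)
Op 9: N0 marks N0=dead -> (dead,v2)
Op 10: N1 marks N0=dead -> (dead,v1)
Op 11: gossip N1<->N0 -> N1.N0=(dead,v2) N1.N1=(alive,v0) N1.N2=(dead,v1) | N0.N0=(dead,v2) N0.N1=(alive,v0) N0.N2=(dead,v1)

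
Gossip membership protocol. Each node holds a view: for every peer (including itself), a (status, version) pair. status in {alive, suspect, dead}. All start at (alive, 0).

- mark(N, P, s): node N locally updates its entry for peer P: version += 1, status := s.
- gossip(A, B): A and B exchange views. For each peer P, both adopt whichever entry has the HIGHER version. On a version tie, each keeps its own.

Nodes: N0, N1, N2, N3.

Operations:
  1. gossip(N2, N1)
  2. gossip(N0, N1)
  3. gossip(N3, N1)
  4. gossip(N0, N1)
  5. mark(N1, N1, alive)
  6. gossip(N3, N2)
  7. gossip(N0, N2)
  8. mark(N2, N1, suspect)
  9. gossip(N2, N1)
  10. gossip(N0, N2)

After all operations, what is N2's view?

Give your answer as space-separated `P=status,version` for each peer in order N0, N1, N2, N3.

Answer: N0=alive,0 N1=suspect,1 N2=alive,0 N3=alive,0

Derivation:
Op 1: gossip N2<->N1 -> N2.N0=(alive,v0) N2.N1=(alive,v0) N2.N2=(alive,v0) N2.N3=(alive,v0) | N1.N0=(alive,v0) N1.N1=(alive,v0) N1.N2=(alive,v0) N1.N3=(alive,v0)
Op 2: gossip N0<->N1 -> N0.N0=(alive,v0) N0.N1=(alive,v0) N0.N2=(alive,v0) N0.N3=(alive,v0) | N1.N0=(alive,v0) N1.N1=(alive,v0) N1.N2=(alive,v0) N1.N3=(alive,v0)
Op 3: gossip N3<->N1 -> N3.N0=(alive,v0) N3.N1=(alive,v0) N3.N2=(alive,v0) N3.N3=(alive,v0) | N1.N0=(alive,v0) N1.N1=(alive,v0) N1.N2=(alive,v0) N1.N3=(alive,v0)
Op 4: gossip N0<->N1 -> N0.N0=(alive,v0) N0.N1=(alive,v0) N0.N2=(alive,v0) N0.N3=(alive,v0) | N1.N0=(alive,v0) N1.N1=(alive,v0) N1.N2=(alive,v0) N1.N3=(alive,v0)
Op 5: N1 marks N1=alive -> (alive,v1)
Op 6: gossip N3<->N2 -> N3.N0=(alive,v0) N3.N1=(alive,v0) N3.N2=(alive,v0) N3.N3=(alive,v0) | N2.N0=(alive,v0) N2.N1=(alive,v0) N2.N2=(alive,v0) N2.N3=(alive,v0)
Op 7: gossip N0<->N2 -> N0.N0=(alive,v0) N0.N1=(alive,v0) N0.N2=(alive,v0) N0.N3=(alive,v0) | N2.N0=(alive,v0) N2.N1=(alive,v0) N2.N2=(alive,v0) N2.N3=(alive,v0)
Op 8: N2 marks N1=suspect -> (suspect,v1)
Op 9: gossip N2<->N1 -> N2.N0=(alive,v0) N2.N1=(suspect,v1) N2.N2=(alive,v0) N2.N3=(alive,v0) | N1.N0=(alive,v0) N1.N1=(alive,v1) N1.N2=(alive,v0) N1.N3=(alive,v0)
Op 10: gossip N0<->N2 -> N0.N0=(alive,v0) N0.N1=(suspect,v1) N0.N2=(alive,v0) N0.N3=(alive,v0) | N2.N0=(alive,v0) N2.N1=(suspect,v1) N2.N2=(alive,v0) N2.N3=(alive,v0)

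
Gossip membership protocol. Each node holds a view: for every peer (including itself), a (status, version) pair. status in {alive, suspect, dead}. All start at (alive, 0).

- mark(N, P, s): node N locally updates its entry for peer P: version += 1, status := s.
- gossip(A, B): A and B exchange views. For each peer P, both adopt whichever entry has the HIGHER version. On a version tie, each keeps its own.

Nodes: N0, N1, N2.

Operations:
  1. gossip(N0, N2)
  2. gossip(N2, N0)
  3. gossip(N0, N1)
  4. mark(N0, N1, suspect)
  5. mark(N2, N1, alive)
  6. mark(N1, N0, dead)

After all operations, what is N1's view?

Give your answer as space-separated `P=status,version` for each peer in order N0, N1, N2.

Answer: N0=dead,1 N1=alive,0 N2=alive,0

Derivation:
Op 1: gossip N0<->N2 -> N0.N0=(alive,v0) N0.N1=(alive,v0) N0.N2=(alive,v0) | N2.N0=(alive,v0) N2.N1=(alive,v0) N2.N2=(alive,v0)
Op 2: gossip N2<->N0 -> N2.N0=(alive,v0) N2.N1=(alive,v0) N2.N2=(alive,v0) | N0.N0=(alive,v0) N0.N1=(alive,v0) N0.N2=(alive,v0)
Op 3: gossip N0<->N1 -> N0.N0=(alive,v0) N0.N1=(alive,v0) N0.N2=(alive,v0) | N1.N0=(alive,v0) N1.N1=(alive,v0) N1.N2=(alive,v0)
Op 4: N0 marks N1=suspect -> (suspect,v1)
Op 5: N2 marks N1=alive -> (alive,v1)
Op 6: N1 marks N0=dead -> (dead,v1)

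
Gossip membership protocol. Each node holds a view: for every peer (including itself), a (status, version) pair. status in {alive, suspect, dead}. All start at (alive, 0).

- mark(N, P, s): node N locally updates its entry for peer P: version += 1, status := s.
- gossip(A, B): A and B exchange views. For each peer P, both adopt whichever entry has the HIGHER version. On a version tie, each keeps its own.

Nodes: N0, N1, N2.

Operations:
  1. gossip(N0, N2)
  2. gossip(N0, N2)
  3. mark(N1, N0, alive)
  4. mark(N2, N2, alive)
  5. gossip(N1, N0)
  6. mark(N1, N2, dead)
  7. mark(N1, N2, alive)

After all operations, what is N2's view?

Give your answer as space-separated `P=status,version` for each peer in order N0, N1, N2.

Answer: N0=alive,0 N1=alive,0 N2=alive,1

Derivation:
Op 1: gossip N0<->N2 -> N0.N0=(alive,v0) N0.N1=(alive,v0) N0.N2=(alive,v0) | N2.N0=(alive,v0) N2.N1=(alive,v0) N2.N2=(alive,v0)
Op 2: gossip N0<->N2 -> N0.N0=(alive,v0) N0.N1=(alive,v0) N0.N2=(alive,v0) | N2.N0=(alive,v0) N2.N1=(alive,v0) N2.N2=(alive,v0)
Op 3: N1 marks N0=alive -> (alive,v1)
Op 4: N2 marks N2=alive -> (alive,v1)
Op 5: gossip N1<->N0 -> N1.N0=(alive,v1) N1.N1=(alive,v0) N1.N2=(alive,v0) | N0.N0=(alive,v1) N0.N1=(alive,v0) N0.N2=(alive,v0)
Op 6: N1 marks N2=dead -> (dead,v1)
Op 7: N1 marks N2=alive -> (alive,v2)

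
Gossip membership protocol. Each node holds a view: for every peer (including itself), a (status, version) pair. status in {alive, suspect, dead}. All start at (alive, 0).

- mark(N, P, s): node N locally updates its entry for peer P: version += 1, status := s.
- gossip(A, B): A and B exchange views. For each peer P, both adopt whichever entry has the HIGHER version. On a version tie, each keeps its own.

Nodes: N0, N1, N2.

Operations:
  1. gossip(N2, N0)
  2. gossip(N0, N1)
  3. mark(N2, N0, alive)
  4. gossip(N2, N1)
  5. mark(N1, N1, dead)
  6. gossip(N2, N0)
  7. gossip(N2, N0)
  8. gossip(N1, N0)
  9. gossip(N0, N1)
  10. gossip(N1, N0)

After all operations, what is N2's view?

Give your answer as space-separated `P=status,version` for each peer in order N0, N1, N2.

Op 1: gossip N2<->N0 -> N2.N0=(alive,v0) N2.N1=(alive,v0) N2.N2=(alive,v0) | N0.N0=(alive,v0) N0.N1=(alive,v0) N0.N2=(alive,v0)
Op 2: gossip N0<->N1 -> N0.N0=(alive,v0) N0.N1=(alive,v0) N0.N2=(alive,v0) | N1.N0=(alive,v0) N1.N1=(alive,v0) N1.N2=(alive,v0)
Op 3: N2 marks N0=alive -> (alive,v1)
Op 4: gossip N2<->N1 -> N2.N0=(alive,v1) N2.N1=(alive,v0) N2.N2=(alive,v0) | N1.N0=(alive,v1) N1.N1=(alive,v0) N1.N2=(alive,v0)
Op 5: N1 marks N1=dead -> (dead,v1)
Op 6: gossip N2<->N0 -> N2.N0=(alive,v1) N2.N1=(alive,v0) N2.N2=(alive,v0) | N0.N0=(alive,v1) N0.N1=(alive,v0) N0.N2=(alive,v0)
Op 7: gossip N2<->N0 -> N2.N0=(alive,v1) N2.N1=(alive,v0) N2.N2=(alive,v0) | N0.N0=(alive,v1) N0.N1=(alive,v0) N0.N2=(alive,v0)
Op 8: gossip N1<->N0 -> N1.N0=(alive,v1) N1.N1=(dead,v1) N1.N2=(alive,v0) | N0.N0=(alive,v1) N0.N1=(dead,v1) N0.N2=(alive,v0)
Op 9: gossip N0<->N1 -> N0.N0=(alive,v1) N0.N1=(dead,v1) N0.N2=(alive,v0) | N1.N0=(alive,v1) N1.N1=(dead,v1) N1.N2=(alive,v0)
Op 10: gossip N1<->N0 -> N1.N0=(alive,v1) N1.N1=(dead,v1) N1.N2=(alive,v0) | N0.N0=(alive,v1) N0.N1=(dead,v1) N0.N2=(alive,v0)

Answer: N0=alive,1 N1=alive,0 N2=alive,0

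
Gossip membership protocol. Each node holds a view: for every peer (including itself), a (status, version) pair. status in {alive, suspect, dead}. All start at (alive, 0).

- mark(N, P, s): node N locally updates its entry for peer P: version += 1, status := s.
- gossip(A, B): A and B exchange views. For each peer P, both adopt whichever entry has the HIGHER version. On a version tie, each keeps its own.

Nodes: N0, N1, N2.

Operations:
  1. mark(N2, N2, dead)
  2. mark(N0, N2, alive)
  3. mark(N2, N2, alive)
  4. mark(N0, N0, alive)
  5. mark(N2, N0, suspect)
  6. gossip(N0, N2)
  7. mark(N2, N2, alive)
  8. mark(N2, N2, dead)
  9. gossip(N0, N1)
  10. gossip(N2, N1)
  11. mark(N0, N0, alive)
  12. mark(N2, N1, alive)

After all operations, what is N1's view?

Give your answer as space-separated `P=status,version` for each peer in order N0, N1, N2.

Answer: N0=alive,1 N1=alive,0 N2=dead,4

Derivation:
Op 1: N2 marks N2=dead -> (dead,v1)
Op 2: N0 marks N2=alive -> (alive,v1)
Op 3: N2 marks N2=alive -> (alive,v2)
Op 4: N0 marks N0=alive -> (alive,v1)
Op 5: N2 marks N0=suspect -> (suspect,v1)
Op 6: gossip N0<->N2 -> N0.N0=(alive,v1) N0.N1=(alive,v0) N0.N2=(alive,v2) | N2.N0=(suspect,v1) N2.N1=(alive,v0) N2.N2=(alive,v2)
Op 7: N2 marks N2=alive -> (alive,v3)
Op 8: N2 marks N2=dead -> (dead,v4)
Op 9: gossip N0<->N1 -> N0.N0=(alive,v1) N0.N1=(alive,v0) N0.N2=(alive,v2) | N1.N0=(alive,v1) N1.N1=(alive,v0) N1.N2=(alive,v2)
Op 10: gossip N2<->N1 -> N2.N0=(suspect,v1) N2.N1=(alive,v0) N2.N2=(dead,v4) | N1.N0=(alive,v1) N1.N1=(alive,v0) N1.N2=(dead,v4)
Op 11: N0 marks N0=alive -> (alive,v2)
Op 12: N2 marks N1=alive -> (alive,v1)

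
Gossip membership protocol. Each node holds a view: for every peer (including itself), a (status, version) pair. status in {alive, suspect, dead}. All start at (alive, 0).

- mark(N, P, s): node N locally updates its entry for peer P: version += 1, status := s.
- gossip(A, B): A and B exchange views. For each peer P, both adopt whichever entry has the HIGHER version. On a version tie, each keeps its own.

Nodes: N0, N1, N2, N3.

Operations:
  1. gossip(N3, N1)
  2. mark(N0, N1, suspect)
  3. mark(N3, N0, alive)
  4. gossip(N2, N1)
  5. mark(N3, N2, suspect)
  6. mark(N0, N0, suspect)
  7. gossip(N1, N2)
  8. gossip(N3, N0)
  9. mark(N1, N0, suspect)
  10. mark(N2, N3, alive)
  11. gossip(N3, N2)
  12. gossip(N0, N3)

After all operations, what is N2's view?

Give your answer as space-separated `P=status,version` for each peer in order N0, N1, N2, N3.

Op 1: gossip N3<->N1 -> N3.N0=(alive,v0) N3.N1=(alive,v0) N3.N2=(alive,v0) N3.N3=(alive,v0) | N1.N0=(alive,v0) N1.N1=(alive,v0) N1.N2=(alive,v0) N1.N3=(alive,v0)
Op 2: N0 marks N1=suspect -> (suspect,v1)
Op 3: N3 marks N0=alive -> (alive,v1)
Op 4: gossip N2<->N1 -> N2.N0=(alive,v0) N2.N1=(alive,v0) N2.N2=(alive,v0) N2.N3=(alive,v0) | N1.N0=(alive,v0) N1.N1=(alive,v0) N1.N2=(alive,v0) N1.N3=(alive,v0)
Op 5: N3 marks N2=suspect -> (suspect,v1)
Op 6: N0 marks N0=suspect -> (suspect,v1)
Op 7: gossip N1<->N2 -> N1.N0=(alive,v0) N1.N1=(alive,v0) N1.N2=(alive,v0) N1.N3=(alive,v0) | N2.N0=(alive,v0) N2.N1=(alive,v0) N2.N2=(alive,v0) N2.N3=(alive,v0)
Op 8: gossip N3<->N0 -> N3.N0=(alive,v1) N3.N1=(suspect,v1) N3.N2=(suspect,v1) N3.N3=(alive,v0) | N0.N0=(suspect,v1) N0.N1=(suspect,v1) N0.N2=(suspect,v1) N0.N3=(alive,v0)
Op 9: N1 marks N0=suspect -> (suspect,v1)
Op 10: N2 marks N3=alive -> (alive,v1)
Op 11: gossip N3<->N2 -> N3.N0=(alive,v1) N3.N1=(suspect,v1) N3.N2=(suspect,v1) N3.N3=(alive,v1) | N2.N0=(alive,v1) N2.N1=(suspect,v1) N2.N2=(suspect,v1) N2.N3=(alive,v1)
Op 12: gossip N0<->N3 -> N0.N0=(suspect,v1) N0.N1=(suspect,v1) N0.N2=(suspect,v1) N0.N3=(alive,v1) | N3.N0=(alive,v1) N3.N1=(suspect,v1) N3.N2=(suspect,v1) N3.N3=(alive,v1)

Answer: N0=alive,1 N1=suspect,1 N2=suspect,1 N3=alive,1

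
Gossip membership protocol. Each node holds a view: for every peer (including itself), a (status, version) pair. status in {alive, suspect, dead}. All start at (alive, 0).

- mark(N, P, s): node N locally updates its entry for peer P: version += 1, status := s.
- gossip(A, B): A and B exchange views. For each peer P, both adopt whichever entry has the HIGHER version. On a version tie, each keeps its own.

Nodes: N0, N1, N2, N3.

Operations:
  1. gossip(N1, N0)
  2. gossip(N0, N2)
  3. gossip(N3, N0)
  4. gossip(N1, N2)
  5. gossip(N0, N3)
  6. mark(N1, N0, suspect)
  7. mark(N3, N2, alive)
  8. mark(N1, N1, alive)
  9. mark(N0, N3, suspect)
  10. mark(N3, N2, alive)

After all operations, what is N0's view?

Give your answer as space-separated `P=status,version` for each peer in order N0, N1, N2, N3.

Op 1: gossip N1<->N0 -> N1.N0=(alive,v0) N1.N1=(alive,v0) N1.N2=(alive,v0) N1.N3=(alive,v0) | N0.N0=(alive,v0) N0.N1=(alive,v0) N0.N2=(alive,v0) N0.N3=(alive,v0)
Op 2: gossip N0<->N2 -> N0.N0=(alive,v0) N0.N1=(alive,v0) N0.N2=(alive,v0) N0.N3=(alive,v0) | N2.N0=(alive,v0) N2.N1=(alive,v0) N2.N2=(alive,v0) N2.N3=(alive,v0)
Op 3: gossip N3<->N0 -> N3.N0=(alive,v0) N3.N1=(alive,v0) N3.N2=(alive,v0) N3.N3=(alive,v0) | N0.N0=(alive,v0) N0.N1=(alive,v0) N0.N2=(alive,v0) N0.N3=(alive,v0)
Op 4: gossip N1<->N2 -> N1.N0=(alive,v0) N1.N1=(alive,v0) N1.N2=(alive,v0) N1.N3=(alive,v0) | N2.N0=(alive,v0) N2.N1=(alive,v0) N2.N2=(alive,v0) N2.N3=(alive,v0)
Op 5: gossip N0<->N3 -> N0.N0=(alive,v0) N0.N1=(alive,v0) N0.N2=(alive,v0) N0.N3=(alive,v0) | N3.N0=(alive,v0) N3.N1=(alive,v0) N3.N2=(alive,v0) N3.N3=(alive,v0)
Op 6: N1 marks N0=suspect -> (suspect,v1)
Op 7: N3 marks N2=alive -> (alive,v1)
Op 8: N1 marks N1=alive -> (alive,v1)
Op 9: N0 marks N3=suspect -> (suspect,v1)
Op 10: N3 marks N2=alive -> (alive,v2)

Answer: N0=alive,0 N1=alive,0 N2=alive,0 N3=suspect,1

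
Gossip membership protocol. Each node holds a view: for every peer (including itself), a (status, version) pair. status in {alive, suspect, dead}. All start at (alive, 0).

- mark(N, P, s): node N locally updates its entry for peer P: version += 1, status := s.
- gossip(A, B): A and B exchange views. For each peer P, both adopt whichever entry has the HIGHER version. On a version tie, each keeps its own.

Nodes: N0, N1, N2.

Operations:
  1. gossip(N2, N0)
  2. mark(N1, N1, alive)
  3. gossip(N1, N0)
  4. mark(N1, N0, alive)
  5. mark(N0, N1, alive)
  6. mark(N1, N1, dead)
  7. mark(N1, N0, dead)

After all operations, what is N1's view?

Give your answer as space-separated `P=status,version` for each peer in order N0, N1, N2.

Answer: N0=dead,2 N1=dead,2 N2=alive,0

Derivation:
Op 1: gossip N2<->N0 -> N2.N0=(alive,v0) N2.N1=(alive,v0) N2.N2=(alive,v0) | N0.N0=(alive,v0) N0.N1=(alive,v0) N0.N2=(alive,v0)
Op 2: N1 marks N1=alive -> (alive,v1)
Op 3: gossip N1<->N0 -> N1.N0=(alive,v0) N1.N1=(alive,v1) N1.N2=(alive,v0) | N0.N0=(alive,v0) N0.N1=(alive,v1) N0.N2=(alive,v0)
Op 4: N1 marks N0=alive -> (alive,v1)
Op 5: N0 marks N1=alive -> (alive,v2)
Op 6: N1 marks N1=dead -> (dead,v2)
Op 7: N1 marks N0=dead -> (dead,v2)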